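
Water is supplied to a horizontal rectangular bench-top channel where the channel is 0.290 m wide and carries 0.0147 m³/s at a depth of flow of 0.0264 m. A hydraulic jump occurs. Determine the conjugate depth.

q = Q/b = 0.0147/0.290 = 0.0507 m²/s; V₁ = q/y₁ = 1.92 m/s. Fr₁ = V₁/√(g·y₁) = 3.77.
Sequent-depth ratio: y₂/y₁ = ½[√(1 + 8Fr₁²) − 1] = ½[√114.9 − 1] = 4.86.
y₂ = 4.86 × 0.0264 = 0.128 m.

y₂ = 0.128 m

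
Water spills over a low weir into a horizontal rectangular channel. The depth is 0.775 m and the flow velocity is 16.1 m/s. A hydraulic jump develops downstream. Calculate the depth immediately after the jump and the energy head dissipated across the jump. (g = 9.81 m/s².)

y₂ = 6.02 m; ΔE = 7.74 m

Fr₁ = V₁/√(g·y₁) = 16.1/√(9.81×0.775) = 5.84.
Conjugate-depth relation: y₂/y₁ = ½[√(1 + 8Fr₁²) − 1] = ½[√273.8 − 1] = 7.77.
y₂ = 7.77 × 0.775 = 6.02 m.
Head loss: ΔE = (y₂ − y₁)³/(4y₁y₂) = (6.02 − 0.775)³/(4×0.775×6.02) = 145/18.7 = 7.74 m.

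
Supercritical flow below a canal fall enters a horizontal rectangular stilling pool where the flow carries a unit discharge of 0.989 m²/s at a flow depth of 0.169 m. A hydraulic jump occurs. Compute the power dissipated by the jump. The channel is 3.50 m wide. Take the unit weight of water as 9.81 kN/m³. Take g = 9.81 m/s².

V₁ = q/y₁ = 0.989/0.169 = 5.85 m/s. Fr₁ = V₁/√(g·y₁) = 5.85/√(9.81×0.169) = 4.54.
Conjugate-depth relation: y₂/y₁ = ½[√(1 + 8Fr₁²) − 1] = ½[√166.3 − 1] = 5.95.
y₂ = 5.95 × 0.169 = 1.01 m.
Head loss: ΔE = (y₂ − y₁)³/(4y₁y₂) = (1.01 − 0.169)³/(4×0.169×1.01) = 0.584/0.679 = 0.860 m.
Q = q·b = 0.989 × 3.50 = 3.46 m³/s. P = γ·Q·ΔE = 9.81 × 3.46 × 0.860 = 29.2 kW.

P = 29.2 kW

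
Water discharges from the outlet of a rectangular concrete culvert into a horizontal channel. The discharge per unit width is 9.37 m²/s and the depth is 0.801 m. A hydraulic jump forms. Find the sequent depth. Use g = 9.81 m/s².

y₂ = 4.34 m

V₁ = q/y₁ = 9.37/0.801 = 11.7 m/s. Fr₁ = V₁/√(g·y₁) = 11.7/√(9.81×0.801) = 4.17.
Sequent-depth ratio: y₂/y₁ = ½[√(1 + 8Fr₁²) − 1] = ½[√140.3 − 1] = 5.42.
y₂ = 5.42 × 0.801 = 4.34 m.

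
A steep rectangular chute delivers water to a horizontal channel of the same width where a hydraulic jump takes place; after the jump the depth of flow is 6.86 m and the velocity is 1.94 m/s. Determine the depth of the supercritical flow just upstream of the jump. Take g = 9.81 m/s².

y₁ = 0.697 m

Fr₂ = V₂/√(g·y₂) = 1.94/√(9.81×6.86) = 0.236.
The Bélanger relation is symmetric: y₁/y₂ = ½[√(1 + 8Fr₂²) − 1] = ½[√1.447 − 1] = 0.102.
y₁ = 0.102 × 6.86 = 0.697 m.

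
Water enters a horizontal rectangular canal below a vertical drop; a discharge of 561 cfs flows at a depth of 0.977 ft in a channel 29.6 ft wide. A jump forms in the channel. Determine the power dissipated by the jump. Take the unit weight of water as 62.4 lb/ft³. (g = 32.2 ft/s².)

P = 140 hp

q = Q/b = 561/29.6 = 19.0 ft²/s; V₁ = q/y₁ = 19.4 ft/s. Fr₁ = V₁/√(g·y₁) = 3.46.
From the momentum equation for a rectangular channel, y₂/y₁ = ½[√(1 + 8Fr₁²) − 1] = ½[√96.70 − 1] = 4.42.
y₂ = 4.42 × 0.977 = 4.32 ft.
V₂ = q/y₂ = 19.0/4.32 = 4.39 ft/s. E₁ = y₁ + V₁²/2g = 6.82 ft; E₂ = y₂ + V₂²/2g = 4.61 ft. ΔE = E₁ − E₂ = 2.21 ft.
P = γ·Q·ΔE/550 = 62.4 × 561 × 2.21 / 550 = 140 hp.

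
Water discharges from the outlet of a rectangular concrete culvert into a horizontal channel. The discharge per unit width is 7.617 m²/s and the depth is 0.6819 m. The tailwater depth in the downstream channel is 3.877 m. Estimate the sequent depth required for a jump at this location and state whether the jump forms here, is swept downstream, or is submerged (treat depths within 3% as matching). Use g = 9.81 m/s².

y₂ = 3.838 m; the jump forms here

V₁ = q/y₁ = 7.617/0.6819 = 11.17 m/s. Fr₁ = V₁/√(g·y₁) = 11.17/√(9.81×0.6819) = 4.319.
By Bélanger, y₂/y₁ = ½[√(1 + 8Fr₁²) − 1] = ½[√150.22 − 1] = 5.628.
y₂ = 5.628 × 0.6819 = 3.838 m.
Tailwater y_tw = 3.877 m: y_tw ≈ y₂, so the jump forms here.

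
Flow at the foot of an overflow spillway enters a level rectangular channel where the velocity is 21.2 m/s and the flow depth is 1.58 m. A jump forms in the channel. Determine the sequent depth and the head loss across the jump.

Fr₁ = V₁/√(g·y₁) = 21.2/√(9.81×1.58) = 5.38.
From the momentum equation for a rectangular channel, y₂/y₁ = ½[√(1 + 8Fr₁²) − 1] = ½[√233.0 − 1] = 7.13.
y₂ = 7.13 × 1.58 = 11.3 m.
Head loss: ΔE = (y₂ − y₁)³/(4y₁y₂) = (11.3 − 1.58)³/(4×1.58×11.3) = 909/71.2 = 12.8 m.

y₂ = 11.3 m; ΔE = 12.8 m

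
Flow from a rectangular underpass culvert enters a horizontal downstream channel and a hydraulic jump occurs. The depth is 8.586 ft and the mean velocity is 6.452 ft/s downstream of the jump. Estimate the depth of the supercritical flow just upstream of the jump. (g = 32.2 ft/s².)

y₁ = 2.081 ft

Fr₂ = V₂/√(g·y₂) = 6.452/√(32.2×8.586) = 0.3880.
From the momentum equation (using Fr₂), y₁/y₂ = ½[√(1 + 8Fr₂²) − 1] = ½[√2.2046 − 1] = 0.2424.
y₁ = 0.2424 × 8.586 = 2.081 ft.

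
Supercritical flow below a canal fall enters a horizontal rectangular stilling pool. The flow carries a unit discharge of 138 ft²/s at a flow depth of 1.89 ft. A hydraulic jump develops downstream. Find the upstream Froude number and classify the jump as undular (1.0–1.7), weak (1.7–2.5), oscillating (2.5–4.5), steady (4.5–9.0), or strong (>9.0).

Fr₁ = 9.36; strong jump

V₁ = q/y₁ = 138/1.89 = 73.0 ft/s. Fr₁ = V₁/√(g·y₁) = 73.0/√(32.2×1.89) = 9.36.
Fr₁ = 9.36 lies in the strong range.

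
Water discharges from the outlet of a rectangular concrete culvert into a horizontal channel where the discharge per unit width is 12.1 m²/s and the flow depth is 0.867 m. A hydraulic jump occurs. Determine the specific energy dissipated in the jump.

ΔE = 5.09 m

V₁ = q/y₁ = 12.1/0.867 = 14.0 m/s. Fr₁ = V₁/√(g·y₁) = 14.0/√(9.81×0.867) = 4.79.
Sequent-depth ratio: y₂/y₁ = ½[√(1 + 8Fr₁²) − 1] = ½[√184.2 − 1] = 6.29.
y₂ = 6.29 × 0.867 = 5.45 m.
Head loss: ΔE = (y₂ − y₁)³/(4y₁y₂) = (5.45 − 0.867)³/(4×0.867×5.45) = 96.3/18.9 = 5.09 m.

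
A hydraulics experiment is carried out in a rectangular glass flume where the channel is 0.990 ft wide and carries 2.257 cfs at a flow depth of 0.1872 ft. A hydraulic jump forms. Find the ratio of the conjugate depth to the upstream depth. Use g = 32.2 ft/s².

q = Q/b = 2.257/0.990 = 2.280 ft²/s; V₁ = q/y₁ = 12.18 ft/s. Fr₁ = V₁/√(g·y₁) = 4.960.
By Bélanger, y₂/y₁ = ½[√(1 + 8Fr₁²) − 1] = ½[√197.84 − 1] = 6.533.

y₂/y₁ = 6.533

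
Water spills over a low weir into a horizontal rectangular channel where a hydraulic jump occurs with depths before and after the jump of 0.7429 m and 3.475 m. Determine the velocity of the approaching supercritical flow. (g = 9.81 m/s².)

V₁ = 9.837 m/s

For a rectangular channel the momentum equation gives q² = ½·g·y₁·y₂·(y₁ + y₂) = ½×9.81×0.7429×3.475×4.218 = 53.41.
q = √53.41 = 7.308 m²/s.
V₁ = q/y₁ = 7.308/0.7429 = 9.837 m/s.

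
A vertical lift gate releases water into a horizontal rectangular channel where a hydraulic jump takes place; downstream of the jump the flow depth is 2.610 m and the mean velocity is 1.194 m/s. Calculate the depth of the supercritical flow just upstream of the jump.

y₁ = 0.2640 m

Fr₂ = V₂/√(g·y₂) = 1.194/√(9.81×2.610) = 0.2360.
Applying the sequent-depth relation in reverse, y₁/y₂ = ½[√(1 + 8Fr₂²) − 1] = ½[√1.4454 − 1] = 0.1011.
y₁ = 0.1011 × 2.610 = 0.2640 m.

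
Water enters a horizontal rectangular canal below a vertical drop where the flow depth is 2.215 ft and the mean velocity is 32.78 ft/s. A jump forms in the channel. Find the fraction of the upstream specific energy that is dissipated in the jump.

ΔE/E₁ = 0.377 (37.7%)

Fr₁ = V₁/√(g·y₁) = 32.78/√(32.2×2.215) = 3.881.
Sequent-depth ratio: y₂/y₁ = ½[√(1 + 8Fr₁²) − 1] = ½[√121.53 − 1] = 5.012.
y₂ = 5.012 × 2.215 = 11.10 ft.
E₁ = y₁ + V₁²/2g = 18.90 ft. ΔE = (y₂ − y₁)³/(4y₁y₂) = 7.135 ft. ΔE/E₁ = 7.135/18.90 = 0.377.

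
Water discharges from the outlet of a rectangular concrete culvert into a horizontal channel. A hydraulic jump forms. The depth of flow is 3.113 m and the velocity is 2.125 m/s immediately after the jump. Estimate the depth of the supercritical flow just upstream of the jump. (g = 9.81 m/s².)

y₁ = 0.7432 m

Fr₂ = V₂/√(g·y₂) = 2.125/√(9.81×3.113) = 0.3845.
The Bélanger relation is symmetric: y₁/y₂ = ½[√(1 + 8Fr₂²) − 1] = ½[√2.1829 − 1] = 0.2387.
y₁ = 0.2387 × 3.113 = 0.7432 m.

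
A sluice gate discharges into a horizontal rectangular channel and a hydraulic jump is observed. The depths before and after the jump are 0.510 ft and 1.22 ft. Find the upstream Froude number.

Fr₁ = 2.01

For a rectangular channel the momentum equation gives q² = ½·g·y₁·y₂·(y₁ + y₂) = ½×32.2×0.510×1.22×1.73 = 17.3.
q = √17.3 = 4.16 ft²/s.
V₁ = q/y₁ = 8.16 ft/s; Fr₁ = V₁/√(g·y₁) = 2.01.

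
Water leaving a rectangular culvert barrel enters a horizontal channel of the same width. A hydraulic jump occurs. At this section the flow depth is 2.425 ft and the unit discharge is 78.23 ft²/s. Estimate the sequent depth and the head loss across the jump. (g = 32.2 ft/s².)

y₂ = 11.37 ft; ΔE = 6.483 ft

V₁ = q/y₁ = 78.23/2.425 = 32.26 ft/s. Fr₁ = V₁/√(g·y₁) = 32.26/√(32.2×2.425) = 3.651.
Bélanger equation: y₂/y₁ = ½[√(1 + 8Fr₁²) − 1] = ½[√107.62 − 1] = 4.687.
y₂ = 4.687 × 2.425 = 11.37 ft.
Head loss: ΔE = (y₂ − y₁)³/(4y₁y₂) = (11.37 − 2.425)³/(4×2.425×11.37) = 714.8/110.3 = 6.483 ft.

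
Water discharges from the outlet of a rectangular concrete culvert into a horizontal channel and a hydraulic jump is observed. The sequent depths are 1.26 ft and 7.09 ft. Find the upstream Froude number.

For a rectangular channel the momentum equation gives q² = ½·g·y₁·y₂·(y₁ + y₂) = ½×32.2×1.26×7.09×8.35 = 1201.
q = √1201 = 34.7 ft²/s.
V₁ = q/y₁ = 27.5 ft/s; Fr₁ = V₁/√(g·y₁) = 4.32.

Fr₁ = 4.32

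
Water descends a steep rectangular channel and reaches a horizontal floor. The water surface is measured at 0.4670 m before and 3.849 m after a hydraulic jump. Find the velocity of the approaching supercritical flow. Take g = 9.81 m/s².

V₁ = 13.21 m/s

For a rectangular channel the momentum equation gives q² = ½·g·y₁·y₂·(y₁ + y₂) = ½×9.81×0.4670×3.849×4.316 = 38.05.
q = √38.05 = 6.169 m²/s.
V₁ = q/y₁ = 6.169/0.4670 = 13.21 m/s.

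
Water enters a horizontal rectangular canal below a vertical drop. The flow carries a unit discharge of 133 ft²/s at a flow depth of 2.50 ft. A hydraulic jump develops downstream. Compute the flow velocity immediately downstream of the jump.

V₂ = 6.73 ft/s

V₁ = q/y₁ = 133/2.50 = 53.2 ft/s. Fr₁ = V₁/√(g·y₁) = 53.2/√(32.2×2.50) = 5.93.
From the momentum equation for a rectangular channel, y₂/y₁ = ½[√(1 + 8Fr₁²) − 1] = ½[√282.3 − 1] = 7.90.
y₂ = 7.90 × 2.50 = 19.8 ft.
V₂ = q/y₂ = 133/19.8 = 6.73 ft/s.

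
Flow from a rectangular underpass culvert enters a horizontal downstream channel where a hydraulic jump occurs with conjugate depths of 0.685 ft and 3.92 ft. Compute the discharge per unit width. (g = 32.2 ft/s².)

For a rectangular channel the momentum equation gives q² = ½·g·y₁·y₂·(y₁ + y₂) = ½×32.2×0.685×3.92×4.61 = 199.
q = √199 = 14.1 ft²/s.

q = 14.1 ft²/s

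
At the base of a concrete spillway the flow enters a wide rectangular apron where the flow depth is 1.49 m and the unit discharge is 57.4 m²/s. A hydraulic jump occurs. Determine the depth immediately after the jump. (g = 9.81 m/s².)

y₂ = 20.5 m

V₁ = q/y₁ = 57.4/1.49 = 38.5 m/s. Fr₁ = V₁/√(g·y₁) = 38.5/√(9.81×1.49) = 10.1.
Bélanger equation: y₂/y₁ = ½[√(1 + 8Fr₁²) − 1] = ½[√813.2 − 1] = 13.8.
y₂ = 13.8 × 1.49 = 20.5 m.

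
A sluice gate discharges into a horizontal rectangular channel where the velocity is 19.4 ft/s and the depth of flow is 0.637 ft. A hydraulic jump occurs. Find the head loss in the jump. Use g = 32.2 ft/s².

ΔE = 2.74 ft

Fr₁ = V₁/√(g·y₁) = 19.4/√(32.2×0.637) = 4.28.
Bélanger equation: y₂/y₁ = ½[√(1 + 8Fr₁²) − 1] = ½[√147.8 − 1] = 5.58.
y₂ = 5.58 × 0.637 = 3.55 ft.
q = V₁·y₁ = 19.4 × 0.637 = 12.4 ft²/s. V₂ = q/y₂ = 12.4/3.55 = 3.48 ft/s. E₁ = y₁ + V₁²/2g = 6.48 ft; E₂ = y₂ + V₂²/2g = 3.74 ft. ΔE = E₁ − E₂ = 2.74 ft.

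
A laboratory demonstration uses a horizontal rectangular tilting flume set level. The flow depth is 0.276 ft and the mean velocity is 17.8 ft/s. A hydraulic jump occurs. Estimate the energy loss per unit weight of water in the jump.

Fr₁ = V₁/√(g·y₁) = 17.8/√(32.2×0.276) = 5.97.
Sequent-depth ratio: y₂/y₁ = ½[√(1 + 8Fr₁²) − 1] = ½[√286.2 − 1] = 7.96.
y₂ = 7.96 × 0.276 = 2.20 ft.
q = V₁·y₁ = 17.8 × 0.276 = 4.91 ft²/s. V₂ = q/y₂ = 4.91/2.20 = 2.24 ft/s. E₁ = y₁ + V₁²/2g = 5.20 ft; E₂ = y₂ + V₂²/2g = 2.27 ft. ΔE = E₁ − E₂ = 2.92 ft.

ΔE = 2.92 ft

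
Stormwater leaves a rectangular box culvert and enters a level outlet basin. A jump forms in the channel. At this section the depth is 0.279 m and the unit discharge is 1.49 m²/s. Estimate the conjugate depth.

y₂ = 1.14 m

V₁ = q/y₁ = 1.49/0.279 = 5.34 m/s. Fr₁ = V₁/√(g·y₁) = 5.34/√(9.81×0.279) = 3.23.
By Bélanger, y₂/y₁ = ½[√(1 + 8Fr₁²) − 1] = ½[√84.36 − 1] = 4.09.
y₂ = 4.09 × 0.279 = 1.14 m.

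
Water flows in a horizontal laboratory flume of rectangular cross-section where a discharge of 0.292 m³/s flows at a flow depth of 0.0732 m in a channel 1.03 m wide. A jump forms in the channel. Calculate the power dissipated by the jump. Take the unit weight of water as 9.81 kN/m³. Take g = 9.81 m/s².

q = Q/b = 0.292/1.03 = 0.283 m²/s; V₁ = q/y₁ = 3.87 m/s. Fr₁ = V₁/√(g·y₁) = 4.57.
Sequent-depth ratio: y₂/y₁ = ½[√(1 + 8Fr₁²) − 1] = ½[√168.1 − 1] = 5.98.
y₂ = 5.98 × 0.0732 = 0.438 m.
Head loss: ΔE = (y₂ − y₁)³/(4y₁y₂) = (0.438 − 0.0732)³/(4×0.0732×0.438) = 0.0485/0.128 = 0.378 m.
P = γ·Q·ΔE = 9.81 × 0.292 × 0.378 = 1.08 kW.

P = 1.08 kW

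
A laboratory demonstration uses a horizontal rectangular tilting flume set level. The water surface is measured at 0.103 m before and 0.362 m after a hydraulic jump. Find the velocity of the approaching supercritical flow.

For a rectangular channel the momentum equation gives q² = ½·g·y₁·y₂·(y₁ + y₂) = ½×9.81×0.103×0.362×0.465 = 0.0850.
q = √0.0850 = 0.292 m²/s.
V₁ = q/y₁ = 0.292/0.103 = 2.83 m/s.

V₁ = 2.83 m/s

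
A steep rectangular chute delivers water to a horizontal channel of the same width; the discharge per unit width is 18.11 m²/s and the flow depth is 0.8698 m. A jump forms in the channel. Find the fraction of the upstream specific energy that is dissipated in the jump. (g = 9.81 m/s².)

V₁ = q/y₁ = 18.11/0.8698 = 20.82 m/s. Fr₁ = V₁/√(g·y₁) = 20.82/√(9.81×0.8698) = 7.128.
Sequent-depth ratio: y₂/y₁ = ½[√(1 + 8Fr₁²) − 1] = ½[√407.44 − 1] = 9.593.
y₂ = 9.593 × 0.8698 = 8.344 m.
E₁ = y₁ + V₁²/2g = 22.97 m. ΔE = (y₂ − y₁)³/(4y₁y₂) = 14.38 m. ΔE/E₁ = 14.38/22.97 = 0.626.

ΔE/E₁ = 0.626 (62.6%)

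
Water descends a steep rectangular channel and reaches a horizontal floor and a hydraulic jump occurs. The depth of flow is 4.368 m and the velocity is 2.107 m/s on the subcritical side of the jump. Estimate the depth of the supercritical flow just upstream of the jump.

Fr₂ = V₂/√(g·y₂) = 2.107/√(9.81×4.368) = 0.3219.
The Bélanger relation is symmetric: y₁/y₂ = ½[√(1 + 8Fr₂²) − 1] = ½[√1.8288 − 1] = 0.1762.
y₁ = 0.1762 × 4.368 = 0.7695 m.

y₁ = 0.7695 m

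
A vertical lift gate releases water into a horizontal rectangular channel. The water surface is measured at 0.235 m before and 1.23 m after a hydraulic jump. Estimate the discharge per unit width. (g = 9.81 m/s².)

q = 1.44 m²/s

For a rectangular channel the momentum equation gives q² = ½·g·y₁·y₂·(y₁ + y₂) = ½×9.81×0.235×1.23×1.46 = 2.08.
q = √2.08 = 1.44 m²/s.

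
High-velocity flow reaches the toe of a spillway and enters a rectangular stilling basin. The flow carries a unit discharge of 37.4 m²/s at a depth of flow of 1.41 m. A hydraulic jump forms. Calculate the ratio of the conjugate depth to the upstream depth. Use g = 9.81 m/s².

V₁ = q/y₁ = 37.4/1.41 = 26.5 m/s. Fr₁ = V₁/√(g·y₁) = 26.5/√(9.81×1.41) = 7.13.
Conjugate-depth relation: y₂/y₁ = ½[√(1 + 8Fr₁²) − 1] = ½[√407.9 − 1] = 9.60.

y₂/y₁ = 9.60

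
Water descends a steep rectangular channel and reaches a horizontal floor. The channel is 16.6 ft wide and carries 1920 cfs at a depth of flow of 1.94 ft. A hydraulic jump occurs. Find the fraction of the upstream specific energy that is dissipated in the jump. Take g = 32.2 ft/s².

ΔE/E₁ = 0.645 (64.5%)

q = Q/b = 1920/16.6 = 116 ft²/s; V₁ = q/y₁ = 59.6 ft/s. Fr₁ = V₁/√(g·y₁) = 7.54.
Bélanger equation: y₂/y₁ = ½[√(1 + 8Fr₁²) − 1] = ½[√456.2 − 1] = 10.2.
y₂ = 10.2 × 1.94 = 19.7 ft.
E₁ = y₁ + V₁²/2g = 57.1 ft. ΔE = (y₂ − y₁)³/(4y₁y₂) = 36.9 ft. ΔE/E₁ = 36.9/57.1 = 0.645.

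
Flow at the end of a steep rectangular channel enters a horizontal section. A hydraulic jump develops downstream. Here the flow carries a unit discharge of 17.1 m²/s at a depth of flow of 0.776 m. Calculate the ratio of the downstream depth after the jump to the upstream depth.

V₁ = q/y₁ = 17.1/0.776 = 22.0 m/s. Fr₁ = V₁/√(g·y₁) = 22.0/√(9.81×0.776) = 7.99.
Conjugate-depth relation: y₂/y₁ = ½[√(1 + 8Fr₁²) − 1] = ½[√511.3 − 1] = 10.8.

y₂/y₁ = 10.8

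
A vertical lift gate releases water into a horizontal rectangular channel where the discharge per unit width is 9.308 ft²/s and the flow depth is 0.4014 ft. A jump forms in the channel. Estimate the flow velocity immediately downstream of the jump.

V₂ = 2.685 ft/s

V₁ = q/y₁ = 9.308/0.4014 = 23.19 ft/s. Fr₁ = V₁/√(g·y₁) = 23.19/√(32.2×0.4014) = 6.450.
Conjugate-depth relation: y₂/y₁ = ½[√(1 + 8Fr₁²) − 1] = ½[√333.82 − 1] = 8.635.
y₂ = 8.635 × 0.4014 = 3.466 ft.
V₂ = q/y₂ = 9.308/3.466 = 2.685 ft/s.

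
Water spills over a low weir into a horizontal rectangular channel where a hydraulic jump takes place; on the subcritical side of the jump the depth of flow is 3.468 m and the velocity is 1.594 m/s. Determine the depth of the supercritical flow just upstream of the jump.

y₁ = 0.4576 m

Fr₂ = V₂/√(g·y₂) = 1.594/√(9.81×3.468) = 0.2733.
Applying the sequent-depth relation in reverse, y₁/y₂ = ½[√(1 + 8Fr₂²) − 1] = ½[√1.5975 − 1] = 0.1320.
y₁ = 0.1320 × 3.468 = 0.4576 m.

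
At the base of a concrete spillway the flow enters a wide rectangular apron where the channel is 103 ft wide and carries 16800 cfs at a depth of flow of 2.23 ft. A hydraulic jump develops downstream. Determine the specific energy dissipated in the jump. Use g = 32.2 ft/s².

ΔE = 58.6 ft

q = Q/b = 16800/103 = 163 ft²/s; V₁ = q/y₁ = 73.1 ft/s. Fr₁ = V₁/√(g·y₁) = 8.63.
Sequent-depth ratio: y₂/y₁ = ½[√(1 + 8Fr₁²) − 1] = ½[√597.0 − 1] = 11.7.
y₂ = 11.7 × 2.23 = 26.1 ft.
V₂ = q/y₂ = 163/26.1 = 6.24 ft/s. E₁ = y₁ + V₁²/2g = 85.3 ft; E₂ = y₂ + V₂²/2g = 26.7 ft. ΔE = E₁ − E₂ = 58.6 ft.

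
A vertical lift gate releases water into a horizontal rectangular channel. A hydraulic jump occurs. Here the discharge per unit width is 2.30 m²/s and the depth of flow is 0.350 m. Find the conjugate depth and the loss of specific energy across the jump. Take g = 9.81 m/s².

y₂ = 1.59 m; ΔE = 0.855 m

V₁ = q/y₁ = 2.30/0.350 = 6.57 m/s. Fr₁ = V₁/√(g·y₁) = 6.57/√(9.81×0.350) = 3.55.
From the momentum equation for a rectangular channel, y₂/y₁ = ½[√(1 + 8Fr₁²) − 1] = ½[√101.6 − 1] = 4.54.
y₂ = 4.54 × 0.350 = 1.59 m.
V₂ = q/y₂ = 2.30/1.59 = 1.45 m/s. E₁ = y₁ + V₁²/2g = 2.55 m; E₂ = y₂ + V₂²/2g = 1.70 m. ΔE = E₁ − E₂ = 0.855 m.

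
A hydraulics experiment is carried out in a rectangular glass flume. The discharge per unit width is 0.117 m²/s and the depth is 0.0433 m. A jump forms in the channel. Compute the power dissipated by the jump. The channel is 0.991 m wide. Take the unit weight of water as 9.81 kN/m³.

V₁ = q/y₁ = 0.117/0.0433 = 2.70 m/s. Fr₁ = V₁/√(g·y₁) = 2.70/√(9.81×0.0433) = 4.15.
By Bélanger, y₂/y₁ = ½[√(1 + 8Fr₁²) − 1] = ½[√138.5 − 1] = 5.38.
y₂ = 5.38 × 0.0433 = 0.233 m.
V₂ = q/y₂ = 0.117/0.233 = 0.502 m/s. E₁ = y₁ + V₁²/2g = 0.415 m; E₂ = y₂ + V₂²/2g = 0.246 m. ΔE = E₁ − E₂ = 0.169 m.
Q = q·b = 0.117 × 0.991 = 0.116 m³/s. P = γ·Q·ΔE = 9.81 × 0.116 × 0.169 = 0.193 kW.

P = 0.193 kW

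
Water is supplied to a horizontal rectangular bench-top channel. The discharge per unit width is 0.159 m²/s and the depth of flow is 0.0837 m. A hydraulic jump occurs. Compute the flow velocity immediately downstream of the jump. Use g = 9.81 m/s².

V₁ = q/y₁ = 0.159/0.0837 = 1.90 m/s. Fr₁ = V₁/√(g·y₁) = 1.90/√(9.81×0.0837) = 2.10.
Sequent-depth ratio: y₂/y₁ = ½[√(1 + 8Fr₁²) − 1] = ½[√36.16 − 1] = 2.51.
y₂ = 2.51 × 0.0837 = 0.210 m.
V₂ = q/y₂ = 0.159/0.210 = 0.758 m/s.

V₂ = 0.758 m/s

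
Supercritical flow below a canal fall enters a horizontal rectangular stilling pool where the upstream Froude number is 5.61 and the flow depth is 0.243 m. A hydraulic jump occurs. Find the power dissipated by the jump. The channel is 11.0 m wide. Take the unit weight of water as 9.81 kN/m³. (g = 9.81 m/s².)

P = 497 kW

Fr₁ = 5.61 (given).
By Bélanger, y₂/y₁ = ½[√(1 + 8Fr₁²) − 1] = ½[√252.8 − 1] = 7.45.
y₂ = 7.45 × 0.243 = 1.81 m.
Head loss: ΔE = (y₂ − y₁)³/(4y₁y₂) = (1.81 − 0.243)³/(4×0.243×1.81) = 3.85/1.76 = 2.19 m.
V₁ = Fr₁·√(g·y₁) = 5.61×√(9.81×0.243) = 8.66 m/s; q = V₁·y₁ = 2.10 m²/s. Q = q·b = 2.10 × 11.0 = 23.2 m³/s. P = γ·Q·ΔE = 9.81 × 23.2 × 2.19 = 497 kW.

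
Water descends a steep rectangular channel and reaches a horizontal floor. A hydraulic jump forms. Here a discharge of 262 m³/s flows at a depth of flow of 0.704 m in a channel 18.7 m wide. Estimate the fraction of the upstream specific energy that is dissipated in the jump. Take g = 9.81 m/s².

q = Q/b = 262/18.7 = 14.0 m²/s; V₁ = q/y₁ = 19.9 m/s. Fr₁ = V₁/√(g·y₁) = 7.57.
By Bélanger, y₂/y₁ = ½[√(1 + 8Fr₁²) − 1] = ½[√459.8 − 1] = 10.2.
y₂ = 10.2 × 0.704 = 7.20 m.
E₁ = y₁ + V₁²/2g = 20.9 m. ΔE = (y₂ − y₁)³/(4y₁y₂) = 13.5 m. ΔE/E₁ = 13.5/20.9 = 0.646.

ΔE/E₁ = 0.646 (64.6%)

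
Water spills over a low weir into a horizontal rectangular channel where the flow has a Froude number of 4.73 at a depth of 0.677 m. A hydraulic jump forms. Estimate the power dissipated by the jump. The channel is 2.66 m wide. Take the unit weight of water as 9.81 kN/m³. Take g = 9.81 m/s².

Fr₁ = 4.73 (given).
Conjugate-depth relation: y₂/y₁ = ½[√(1 + 8Fr₁²) − 1] = ½[√180.0 − 1] = 6.21.
y₂ = 6.21 × 0.677 = 4.20 m.
V₁ = Fr₁·√(g·y₁) = 4.73×√(9.81×0.677) = 12.2 m/s; q = V₁·y₁ = 8.25 m²/s. V₂ = q/y₂ = 8.25/4.20 = 1.96 m/s. E₁ = y₁ + V₁²/2g = 8.25 m; E₂ = y₂ + V₂²/2g = 4.40 m. ΔE = E₁ − E₂ = 3.85 m.
Q = q·b = 8.25 × 2.66 = 22.0 m³/s. P = γ·Q·ΔE = 9.81 × 22.0 × 3.85 = 829 kW.

P = 829 kW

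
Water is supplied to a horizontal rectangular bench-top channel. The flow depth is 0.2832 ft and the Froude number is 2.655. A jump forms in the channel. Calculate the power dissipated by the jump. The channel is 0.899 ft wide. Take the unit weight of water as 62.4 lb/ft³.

Fr₁ = 2.655 (given).
From the momentum equation for a rectangular channel, y₂/y₁ = ½[√(1 + 8Fr₁²) − 1] = ½[√57.392 − 1] = 3.288.
y₂ = 3.288 × 0.2832 = 0.9311 ft.
Head loss: ΔE = (y₂ − y₁)³/(4y₁y₂) = (0.9311 − 0.2832)³/(4×0.2832×0.9311) = 0.2720/1.055 = 0.2579 ft.
V₁ = Fr₁·√(g·y₁) = 2.655×√(32.2×0.2832) = 8.018 ft/s; q = V₁·y₁ = 2.271 ft²/s. Q = q·b = 2.271 × 0.899 = 2.041 cfs. P = γ·Q·ΔE/550 = 62.4 × 2.041 × 0.2579 / 550 = 0.05972 hp.

P = 0.05972 hp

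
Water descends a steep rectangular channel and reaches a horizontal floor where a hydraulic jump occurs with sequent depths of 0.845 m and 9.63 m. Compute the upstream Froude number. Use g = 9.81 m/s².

Fr₁ = 8.40

For a rectangular channel the momentum equation gives q² = ½·g·y₁·y₂·(y₁ + y₂) = ½×9.81×0.845×9.63×10.5 = 418.
q = √418 = 20.4 m²/s.
V₁ = q/y₁ = 24.2 m/s; Fr₁ = V₁/√(g·y₁) = 8.40.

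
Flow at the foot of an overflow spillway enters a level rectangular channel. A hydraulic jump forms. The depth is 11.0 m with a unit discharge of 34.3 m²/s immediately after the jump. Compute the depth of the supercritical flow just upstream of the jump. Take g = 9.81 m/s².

V₂ = q/y₂ = 34.3/11.0 = 3.12 m/s; Fr₂ = V₂/√(g·y₂) = 0.300.
Applying the sequent-depth relation in reverse, y₁/y₂ = ½[√(1 + 8Fr₂²) − 1] = ½[√1.721 − 1] = 0.156.
y₁ = 0.156 × 11.0 = 1.71 m.

y₁ = 1.71 m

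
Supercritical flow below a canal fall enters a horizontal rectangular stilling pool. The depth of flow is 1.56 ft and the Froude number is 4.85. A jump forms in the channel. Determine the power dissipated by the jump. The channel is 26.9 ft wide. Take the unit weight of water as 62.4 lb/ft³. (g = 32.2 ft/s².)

P = 1556 hp

Fr₁ = 4.85 (given).
Sequent-depth ratio: y₂/y₁ = ½[√(1 + 8Fr₁²) − 1] = ½[√189.2 − 1] = 6.38.
y₂ = 6.38 × 1.56 = 9.95 ft.
V₁ = Fr₁·√(g·y₁) = 4.85×√(32.2×1.56) = 34.4 ft/s; q = V₁·y₁ = 53.6 ft²/s. V₂ = q/y₂ = 53.6/9.95 = 5.39 ft/s. E₁ = y₁ + V₁²/2g = 19.9 ft; E₂ = y₂ + V₂²/2g = 10.4 ft. ΔE = E₁ − E₂ = 9.51 ft.
Q = q·b = 53.6 × 26.9 = 1442 cfs. P = γ·Q·ΔE/550 = 62.4 × 1442 × 9.51 / 550 = 1556 hp.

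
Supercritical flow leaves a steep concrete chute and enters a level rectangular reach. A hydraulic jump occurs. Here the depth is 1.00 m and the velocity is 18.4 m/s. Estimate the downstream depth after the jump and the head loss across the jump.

Fr₁ = V₁/√(g·y₁) = 18.4/√(9.81×1.00) = 5.87.
By Bélanger, y₂/y₁ = ½[√(1 + 8Fr₁²) − 1] = ½[√277.1 − 1] = 7.82.
y₂ = 7.82 × 1.00 = 7.82 m.
q = V₁·y₁ = 18.4 × 1.00 = 18.4 m²/s. V₂ = q/y₂ = 18.4/7.82 = 2.35 m/s. E₁ = y₁ + V₁²/2g = 18.3 m; E₂ = y₂ + V₂²/2g = 8.11 m. ΔE = E₁ − E₂ = 10.2 m.

y₂ = 7.82 m; ΔE = 10.2 m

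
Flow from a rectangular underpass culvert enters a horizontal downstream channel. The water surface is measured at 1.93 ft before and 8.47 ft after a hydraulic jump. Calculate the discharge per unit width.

For a rectangular channel the momentum equation gives q² = ½·g·y₁·y₂·(y₁ + y₂) = ½×32.2×1.93×8.47×10.4 = 2737.
q = √2737 = 52.3 ft²/s.

q = 52.3 ft²/s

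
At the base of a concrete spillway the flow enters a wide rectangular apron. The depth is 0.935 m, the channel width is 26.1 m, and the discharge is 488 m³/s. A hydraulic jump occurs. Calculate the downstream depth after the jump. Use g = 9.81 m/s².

q = Q/b = 488/26.1 = 18.7 m²/s; V₁ = q/y₁ = 20.0 m/s. Fr₁ = V₁/√(g·y₁) = 6.60.
From the momentum equation for a rectangular channel, y₂/y₁ = ½[√(1 + 8Fr₁²) − 1] = ½[√349.8 − 1] = 8.85.
y₂ = 8.85 × 0.935 = 8.28 m.

y₂ = 8.28 m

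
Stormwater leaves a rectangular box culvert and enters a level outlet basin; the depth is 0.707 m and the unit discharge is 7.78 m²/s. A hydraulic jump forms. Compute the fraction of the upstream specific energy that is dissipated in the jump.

V₁ = q/y₁ = 7.78/0.707 = 11.0 m/s. Fr₁ = V₁/√(g·y₁) = 11.0/√(9.81×0.707) = 4.18.
Conjugate-depth relation: y₂/y₁ = ½[√(1 + 8Fr₁²) − 1] = ½[√140.7 − 1] = 5.43.
y₂ = 5.43 × 0.707 = 3.84 m.
E₁ = y₁ + V₁²/2g = 6.88 m. ΔE = (y₂ − y₁)³/(4y₁y₂) = 2.83 m. ΔE/E₁ = 2.83/6.88 = 0.411.

ΔE/E₁ = 0.411 (41.1%)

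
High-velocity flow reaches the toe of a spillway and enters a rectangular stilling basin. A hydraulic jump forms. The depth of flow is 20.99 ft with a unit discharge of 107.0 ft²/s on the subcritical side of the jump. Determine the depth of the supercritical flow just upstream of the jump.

V₂ = q/y₂ = 107.0/20.99 = 5.098 ft/s; Fr₂ = V₂/√(g·y₂) = 0.1961.
Applying the sequent-depth relation in reverse, y₁/y₂ = ½[√(1 + 8Fr₂²) − 1] = ½[√1.3076 − 1] = 0.07175.
y₁ = 0.07175 × 20.99 = 1.506 ft.

y₁ = 1.506 ft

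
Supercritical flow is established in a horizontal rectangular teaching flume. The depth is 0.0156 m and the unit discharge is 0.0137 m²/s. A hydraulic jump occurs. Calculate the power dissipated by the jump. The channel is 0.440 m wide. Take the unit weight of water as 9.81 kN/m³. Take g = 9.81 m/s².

V₁ = q/y₁ = 0.0137/0.0156 = 0.878 m/s. Fr₁ = V₁/√(g·y₁) = 0.878/√(9.81×0.0156) = 2.24.
Sequent-depth ratio: y₂/y₁ = ½[√(1 + 8Fr₁²) − 1] = ½[√41.32 − 1] = 2.71.
y₂ = 2.71 × 0.0156 = 0.0423 m.
V₂ = q/y₂ = 0.0137/0.0423 = 0.324 m/s. E₁ = y₁ + V₁²/2g = 0.0549 m; E₂ = y₂ + V₂²/2g = 0.0477 m. ΔE = E₁ − E₂ = 0.00723 m.
Q = q·b = 0.0137 × 0.440 = 0.00603 m³/s. P = γ·Q·ΔE = 9.81 × 0.00603 × 0.00723 = 0.000428 kW.

P = 0.000428 kW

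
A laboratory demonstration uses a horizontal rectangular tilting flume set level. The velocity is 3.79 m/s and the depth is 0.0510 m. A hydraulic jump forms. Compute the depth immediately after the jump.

y₂ = 0.362 m

Fr₁ = V₁/√(g·y₁) = 3.79/√(9.81×0.0510) = 5.36.
Sequent-depth ratio: y₂/y₁ = ½[√(1 + 8Fr₁²) − 1] = ½[√230.7 − 1] = 7.09.
y₂ = 7.09 × 0.0510 = 0.362 m.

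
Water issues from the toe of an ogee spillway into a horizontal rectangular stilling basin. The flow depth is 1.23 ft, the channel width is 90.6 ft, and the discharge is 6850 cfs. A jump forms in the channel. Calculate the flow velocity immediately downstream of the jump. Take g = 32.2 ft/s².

q = Q/b = 6850/90.6 = 75.6 ft²/s; V₁ = q/y₁ = 61.5 ft/s. Fr₁ = V₁/√(g·y₁) = 9.77.
From the momentum equation for a rectangular channel, y₂/y₁ = ½[√(1 + 8Fr₁²) − 1] = ½[√764.2 − 1] = 13.3.
y₂ = 13.3 × 1.23 = 16.4 ft.
V₂ = q/y₂ = 75.6/16.4 = 4.61 ft/s.

V₂ = 4.61 ft/s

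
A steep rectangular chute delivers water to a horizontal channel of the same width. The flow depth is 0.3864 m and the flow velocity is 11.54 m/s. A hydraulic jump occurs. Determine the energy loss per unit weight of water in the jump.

ΔE = 4.014 m

Fr₁ = V₁/√(g·y₁) = 11.54/√(9.81×0.3864) = 5.927.
Sequent-depth ratio: y₂/y₁ = ½[√(1 + 8Fr₁²) − 1] = ½[√282.06 − 1] = 7.897.
y₂ = 7.897 × 0.3864 = 3.052 m.
Head loss: ΔE = (y₂ − y₁)³/(4y₁y₂) = (3.052 − 0.3864)³/(4×0.3864×3.052) = 18.93/4.716 = 4.014 m.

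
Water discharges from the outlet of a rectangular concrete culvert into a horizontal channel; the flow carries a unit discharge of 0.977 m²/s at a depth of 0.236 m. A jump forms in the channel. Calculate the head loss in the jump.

V₁ = q/y₁ = 0.977/0.236 = 4.14 m/s. Fr₁ = V₁/√(g·y₁) = 4.14/√(9.81×0.236) = 2.72.
From the momentum equation for a rectangular channel, y₂/y₁ = ½[√(1 + 8Fr₁²) − 1] = ½[√60.22 − 1] = 3.38.
y₂ = 3.38 × 0.236 = 0.798 m.
V₂ = q/y₂ = 0.977/0.798 = 1.22 m/s. E₁ = y₁ + V₁²/2g = 1.11 m; E₂ = y₂ + V₂²/2g = 0.874 m. ΔE = E₁ − E₂ = 0.235 m.

ΔE = 0.235 m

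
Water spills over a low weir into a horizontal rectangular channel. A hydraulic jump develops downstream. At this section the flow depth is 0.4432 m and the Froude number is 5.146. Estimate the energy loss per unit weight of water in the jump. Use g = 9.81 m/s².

Fr₁ = 5.146 (given).
Conjugate-depth relation: y₂/y₁ = ½[√(1 + 8Fr₁²) − 1] = ½[√212.85 − 1] = 6.795.
y₂ = 6.795 × 0.4432 = 3.011 m.
Head loss: ΔE = (y₂ − y₁)³/(4y₁y₂) = (3.011 − 0.4432)³/(4×0.4432×3.011) = 16.94/5.339 = 3.173 m.

ΔE = 3.173 m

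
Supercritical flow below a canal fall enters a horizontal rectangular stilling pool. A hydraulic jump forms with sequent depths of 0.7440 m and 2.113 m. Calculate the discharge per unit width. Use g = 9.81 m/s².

q = 4.694 m²/s

For a rectangular channel the momentum equation gives q² = ½·g·y₁·y₂·(y₁ + y₂) = ½×9.81×0.7440×2.113×2.857 = 22.03.
q = √22.03 = 4.694 m²/s.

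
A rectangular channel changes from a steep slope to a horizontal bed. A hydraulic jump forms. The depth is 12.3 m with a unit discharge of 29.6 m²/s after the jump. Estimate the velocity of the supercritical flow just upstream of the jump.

V₂ = q/y₂ = 29.6/12.3 = 2.41 m/s; Fr₂ = V₂/√(g·y₂) = 0.219.
Applying the sequent-depth relation in reverse, y₁/y₂ = ½[√(1 + 8Fr₂²) − 1] = ½[√1.384 − 1] = 0.0882.
y₁ = 0.0882 × 12.3 = 1.08 m.
V₁ = q/y₁ = 29.6/1.08 = 27.3 m/s.

V₁ = 27.3 m/s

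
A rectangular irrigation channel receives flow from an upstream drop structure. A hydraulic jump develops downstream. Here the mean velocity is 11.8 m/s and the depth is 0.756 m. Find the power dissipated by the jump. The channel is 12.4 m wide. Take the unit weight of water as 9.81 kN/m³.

P = 3647 kW

Fr₁ = V₁/√(g·y₁) = 11.8/√(9.81×0.756) = 4.33.
Bélanger equation: y₂/y₁ = ½[√(1 + 8Fr₁²) − 1] = ½[√151.2 − 1] = 5.65.
y₂ = 5.65 × 0.756 = 4.27 m.
Head loss: ΔE = (y₂ − y₁)³/(4y₁y₂) = (4.27 − 0.756)³/(4×0.756×4.27) = 43.4/12.9 = 3.36 m.
q = V₁·y₁ = 11.8 × 0.756 = 8.92 m²/s. Q = q·b = 8.92 × 12.4 = 111 m³/s. P = γ·Q·ΔE = 9.81 × 111 × 3.36 = 3647 kW.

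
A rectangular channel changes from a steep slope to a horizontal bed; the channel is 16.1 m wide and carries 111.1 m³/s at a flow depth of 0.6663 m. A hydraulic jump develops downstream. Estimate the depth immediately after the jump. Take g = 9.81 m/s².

q = Q/b = 111.1/16.1 = 6.901 m²/s; V₁ = q/y₁ = 10.36 m/s. Fr₁ = V₁/√(g·y₁) = 4.051.
Bélanger equation: y₂/y₁ = ½[√(1 + 8Fr₁²) − 1] = ½[√132.28 − 1] = 5.251.
y₂ = 5.251 × 0.6663 = 3.498 m.

y₂ = 3.498 m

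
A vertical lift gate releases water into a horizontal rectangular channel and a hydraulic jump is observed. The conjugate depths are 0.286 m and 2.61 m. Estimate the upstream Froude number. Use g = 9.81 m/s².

Fr₁ = 6.80

For a rectangular channel the momentum equation gives q² = ½·g·y₁·y₂·(y₁ + y₂) = ½×9.81×0.286×2.61×2.90 = 10.6.
q = √10.6 = 3.26 m²/s.
V₁ = q/y₁ = 11.4 m/s; Fr₁ = V₁/√(g·y₁) = 6.80.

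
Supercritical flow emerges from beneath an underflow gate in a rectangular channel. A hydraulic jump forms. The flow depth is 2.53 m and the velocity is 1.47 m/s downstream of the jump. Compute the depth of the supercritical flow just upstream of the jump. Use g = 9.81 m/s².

y₁ = 0.383 m

Fr₂ = V₂/√(g·y₂) = 1.47/√(9.81×2.53) = 0.295.
Since the conjugate-depth ratio holds either way, y₁/y₂ = ½[√(1 + 8Fr₂²) − 1] = ½[√1.697 − 1] = 0.151.
y₁ = 0.151 × 2.53 = 0.383 m.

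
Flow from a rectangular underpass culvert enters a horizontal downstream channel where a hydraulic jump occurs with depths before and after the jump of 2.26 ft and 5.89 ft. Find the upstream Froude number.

Fr₁ = 2.17

For a rectangular channel the momentum equation gives q² = ½·g·y₁·y₂·(y₁ + y₂) = ½×32.2×2.26×5.89×8.15 = 1747.
q = √1747 = 41.8 ft²/s.
V₁ = q/y₁ = 18.5 ft/s; Fr₁ = V₁/√(g·y₁) = 2.17.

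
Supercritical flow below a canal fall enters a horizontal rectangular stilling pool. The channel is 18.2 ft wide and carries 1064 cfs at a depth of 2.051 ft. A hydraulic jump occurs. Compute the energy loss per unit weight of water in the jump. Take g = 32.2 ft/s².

q = Q/b = 1064/18.2 = 58.46 ft²/s; V₁ = q/y₁ = 28.50 ft/s. Fr₁ = V₁/√(g·y₁) = 3.507.
From the momentum equation for a rectangular channel, y₂/y₁ = ½[√(1 + 8Fr₁²) − 1] = ½[√99.419 − 1] = 4.485.
y₂ = 4.485 × 2.051 = 9.200 ft.
Head loss: ΔE = (y₂ − y₁)³/(4y₁y₂) = (9.200 − 2.051)³/(4×2.051×9.200) = 365.3/75.47 = 4.840 ft.

ΔE = 4.840 ft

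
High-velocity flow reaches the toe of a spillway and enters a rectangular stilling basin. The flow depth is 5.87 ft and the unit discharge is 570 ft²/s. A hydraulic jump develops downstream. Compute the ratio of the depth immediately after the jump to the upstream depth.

y₂/y₁ = 9.50

V₁ = q/y₁ = 570/5.87 = 97.1 ft/s. Fr₁ = V₁/√(g·y₁) = 97.1/√(32.2×5.87) = 7.06.
By Bélanger, y₂/y₁ = ½[√(1 + 8Fr₁²) − 1] = ½[√400.1 − 1] = 9.50.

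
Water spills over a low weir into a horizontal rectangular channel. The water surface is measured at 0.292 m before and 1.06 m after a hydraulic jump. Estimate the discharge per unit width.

For a rectangular channel the momentum equation gives q² = ½·g·y₁·y₂·(y₁ + y₂) = ½×9.81×0.292×1.06×1.35 = 2.05.
q = √2.05 = 1.43 m²/s.

q = 1.43 m²/s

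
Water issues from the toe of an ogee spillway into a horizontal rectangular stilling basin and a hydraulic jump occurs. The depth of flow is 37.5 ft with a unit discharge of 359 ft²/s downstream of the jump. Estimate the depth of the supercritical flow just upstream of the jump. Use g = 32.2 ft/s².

V₂ = q/y₂ = 359/37.5 = 9.57 ft/s; Fr₂ = V₂/√(g·y₂) = 0.275.
Applying the sequent-depth relation in reverse, y₁/y₂ = ½[√(1 + 8Fr₂²) − 1] = ½[√1.607 − 1] = 0.134.
y₁ = 0.134 × 37.5 = 5.02 ft.

y₁ = 5.02 ft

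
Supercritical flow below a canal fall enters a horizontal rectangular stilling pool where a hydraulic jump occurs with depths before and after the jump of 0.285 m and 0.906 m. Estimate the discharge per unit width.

q = 1.23 m²/s

For a rectangular channel the momentum equation gives q² = ½·g·y₁·y₂·(y₁ + y₂) = ½×9.81×0.285×0.906×1.19 = 1.51.
q = √1.51 = 1.23 m²/s.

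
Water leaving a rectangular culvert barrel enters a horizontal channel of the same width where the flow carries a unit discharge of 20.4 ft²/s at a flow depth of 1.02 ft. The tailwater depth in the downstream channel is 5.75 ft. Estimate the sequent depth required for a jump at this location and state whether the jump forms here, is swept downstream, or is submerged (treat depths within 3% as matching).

y₂ = 4.55 ft; the jump is submerged

V₁ = q/y₁ = 20.4/1.02 = 20.0 ft/s. Fr₁ = V₁/√(g·y₁) = 20.0/√(32.2×1.02) = 3.49.
From the momentum equation for a rectangular channel, y₂/y₁ = ½[√(1 + 8Fr₁²) − 1] = ½[√98.43 − 1] = 4.46.
y₂ = 4.46 × 1.02 = 4.55 ft.
Tailwater y_tw = 5.75 ft: y_tw > y₂, so the jump is submerged.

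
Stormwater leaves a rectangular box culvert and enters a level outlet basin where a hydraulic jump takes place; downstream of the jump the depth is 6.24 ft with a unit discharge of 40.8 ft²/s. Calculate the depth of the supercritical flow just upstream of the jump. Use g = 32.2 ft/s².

y₁ = 2.01 ft

V₂ = q/y₂ = 40.8/6.24 = 6.54 ft/s; Fr₂ = V₂/√(g·y₂) = 0.461.
Applying the sequent-depth relation in reverse, y₁/y₂ = ½[√(1 + 8Fr₂²) − 1] = ½[√2.702 − 1] = 0.322.
y₁ = 0.322 × 6.24 = 2.01 ft.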